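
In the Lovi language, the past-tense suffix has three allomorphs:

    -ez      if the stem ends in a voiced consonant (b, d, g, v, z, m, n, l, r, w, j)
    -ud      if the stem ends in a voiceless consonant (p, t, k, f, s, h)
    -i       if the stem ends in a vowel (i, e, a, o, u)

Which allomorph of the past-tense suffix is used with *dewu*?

-i

The final sound of *dewu* is /u/, which is a vowel, so the suffix is -i.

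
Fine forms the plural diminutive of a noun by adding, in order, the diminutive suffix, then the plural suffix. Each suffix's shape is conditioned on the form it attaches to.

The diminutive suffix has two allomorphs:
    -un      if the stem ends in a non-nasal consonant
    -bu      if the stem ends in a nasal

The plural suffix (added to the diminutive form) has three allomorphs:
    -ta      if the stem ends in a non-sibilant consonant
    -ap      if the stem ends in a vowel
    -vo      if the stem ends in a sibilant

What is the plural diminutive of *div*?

Since the final consonant of *div* is /v/ (non-nasal), it takes -un, giving *divun*.
The diminutive form *divun*: final sound = /n/, a non-sibilant consonant → -ta → *divunta*.

divunta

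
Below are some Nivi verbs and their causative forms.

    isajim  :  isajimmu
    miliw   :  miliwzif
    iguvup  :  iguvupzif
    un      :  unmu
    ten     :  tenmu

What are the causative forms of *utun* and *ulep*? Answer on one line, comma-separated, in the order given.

utunmu, ulepzif

Looking at the final consonant of each stem: -mu when the stem ends in a nasal (*isajim*, *un*, *ten*); -zif when the stem ends in a non-nasal consonant (*miliw*, *iguvup*).
*utun*: final consonant = /n/, a nasal → -mu → *utunmu*.
*ulep*: final consonant = /p/, non-nasal → -zif → *ulepzif*.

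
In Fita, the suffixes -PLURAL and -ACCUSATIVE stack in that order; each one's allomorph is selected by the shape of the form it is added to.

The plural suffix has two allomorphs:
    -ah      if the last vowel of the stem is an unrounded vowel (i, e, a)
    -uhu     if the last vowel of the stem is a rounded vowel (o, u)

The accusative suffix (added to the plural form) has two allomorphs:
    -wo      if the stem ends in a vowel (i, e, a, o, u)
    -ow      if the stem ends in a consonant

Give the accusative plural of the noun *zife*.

Since the last vowel of *zife* is /e/ (an unrounded vowel), it takes -ah, giving *zifeah*.
The plural form *zifeah*: final sound = /h/, a consonant → -ow → *zifeahow*.

zifeahow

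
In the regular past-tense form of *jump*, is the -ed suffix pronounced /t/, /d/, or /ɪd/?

/t/

The stem *jump* ends in a voiceless consonant other than /t/.
The -ed suffix is realized as /ɪd/ after /t, d/; as /t/ after other voiceless consonants; and as /d/ after other voiced sounds.
So -ed on *jump* is pronounced /t/.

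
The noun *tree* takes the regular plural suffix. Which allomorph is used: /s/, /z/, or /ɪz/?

The stem *tree* ends in a voiced non-sibilant sound.
The plural suffix surfaces as /ɪz/ after sibilants, /s/ after other voiceless consonants, and /z/ after other voiced sounds.
So the plural -s on *tree* is pronounced /z/.

/z/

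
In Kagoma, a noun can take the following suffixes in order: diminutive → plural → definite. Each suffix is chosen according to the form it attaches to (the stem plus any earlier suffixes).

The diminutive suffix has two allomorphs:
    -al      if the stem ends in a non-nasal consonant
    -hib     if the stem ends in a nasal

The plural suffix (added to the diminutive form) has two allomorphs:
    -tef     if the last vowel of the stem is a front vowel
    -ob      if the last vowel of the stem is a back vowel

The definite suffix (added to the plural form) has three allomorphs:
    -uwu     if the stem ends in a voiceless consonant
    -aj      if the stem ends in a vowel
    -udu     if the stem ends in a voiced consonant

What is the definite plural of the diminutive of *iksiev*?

iksievalobudu

Since the final consonant of *iksiev* is /v/ (non-nasal), it takes -al, giving *iksieval*.
The diminutive form *iksieval*: last vowel = /a/, a back vowel → -ob → *iksievalob*.
The plural form *iksievalob*: final sound = /b/, a voiced consonant → -udu → *iksievalobudu*.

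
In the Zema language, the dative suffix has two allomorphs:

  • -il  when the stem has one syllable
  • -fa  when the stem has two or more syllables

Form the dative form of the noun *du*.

duil

With one syllable, *du* takes -il → *duil*.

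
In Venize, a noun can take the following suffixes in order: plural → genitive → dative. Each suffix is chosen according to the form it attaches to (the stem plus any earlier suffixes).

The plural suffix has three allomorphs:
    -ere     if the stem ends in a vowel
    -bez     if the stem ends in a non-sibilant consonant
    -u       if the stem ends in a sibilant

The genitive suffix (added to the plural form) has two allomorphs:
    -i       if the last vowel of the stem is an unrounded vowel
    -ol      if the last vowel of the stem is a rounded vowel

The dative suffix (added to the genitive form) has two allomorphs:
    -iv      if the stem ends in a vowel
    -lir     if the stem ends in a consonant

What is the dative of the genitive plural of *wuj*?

wujbeziiv

The final sound of *wuj* is /j/, which is a non-sibilant consonant, so the plural suffix is -bez, giving *wujbez*.
The plural form *wujbez* — last vowel /e/ (an unrounded vowel) → -i → *wujbezi*.
The genitive form *wujbezi* — final sound /i/ (a vowel) → -iv → *wujbeziiv*.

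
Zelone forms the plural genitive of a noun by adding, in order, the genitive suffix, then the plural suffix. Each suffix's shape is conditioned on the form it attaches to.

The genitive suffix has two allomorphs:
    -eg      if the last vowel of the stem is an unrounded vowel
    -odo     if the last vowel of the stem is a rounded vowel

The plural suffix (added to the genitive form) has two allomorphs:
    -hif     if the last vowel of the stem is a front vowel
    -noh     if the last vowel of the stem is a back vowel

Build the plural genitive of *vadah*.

*vadah*: last vowel = /a/, an unrounded vowel → -eg → *vadaheg*.
The genitive form *vadaheg*: last vowel = /e/, a front vowel → -hif → *vadaheghif*.

vadaheghif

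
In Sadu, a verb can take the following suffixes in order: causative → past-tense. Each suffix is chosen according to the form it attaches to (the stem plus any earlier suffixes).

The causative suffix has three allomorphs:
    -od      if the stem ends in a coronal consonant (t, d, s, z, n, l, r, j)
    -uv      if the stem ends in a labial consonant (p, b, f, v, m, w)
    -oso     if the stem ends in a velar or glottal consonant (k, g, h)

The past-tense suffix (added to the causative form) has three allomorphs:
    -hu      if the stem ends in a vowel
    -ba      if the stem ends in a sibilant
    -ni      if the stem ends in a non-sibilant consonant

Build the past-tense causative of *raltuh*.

*raltuh*: final consonant = /h/, velar/glottal → -oso → *raltuhoso*.
The final sound of the causative form *raltuhoso* is /o/, which is a vowel, so the past-tense suffix is -hu, giving *raltuhosohu*.

raltuhosohu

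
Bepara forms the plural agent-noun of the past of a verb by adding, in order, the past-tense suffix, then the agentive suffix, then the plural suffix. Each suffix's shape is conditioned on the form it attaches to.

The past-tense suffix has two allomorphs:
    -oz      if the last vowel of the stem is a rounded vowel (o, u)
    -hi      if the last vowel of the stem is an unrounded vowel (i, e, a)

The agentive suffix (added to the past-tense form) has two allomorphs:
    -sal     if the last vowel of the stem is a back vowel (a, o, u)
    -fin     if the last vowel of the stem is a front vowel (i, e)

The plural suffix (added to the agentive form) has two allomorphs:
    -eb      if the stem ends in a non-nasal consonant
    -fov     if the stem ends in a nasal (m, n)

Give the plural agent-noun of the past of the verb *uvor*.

Since the last vowel of *uvor* is /o/ (a rounded vowel), it takes -oz, giving *uvoroz*.
Since the last vowel of the past-tense form *uvoroz* is /o/ (a back vowel), it takes -sal, giving *uvorozsal*.
The final consonant of the agentive form *uvorozsal* is /l/, which is non-nasal, so the plural suffix is -eb, giving *uvorozsaleb*.

uvorozsaleb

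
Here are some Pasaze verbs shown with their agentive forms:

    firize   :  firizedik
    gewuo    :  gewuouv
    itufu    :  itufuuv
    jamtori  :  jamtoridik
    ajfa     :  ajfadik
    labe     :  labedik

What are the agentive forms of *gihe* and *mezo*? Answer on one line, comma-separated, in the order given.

Looking at the last vowel of each stem: -uv when the last vowel of the stem is a rounded vowel (*gewuo*, *itufu*); -dik when the last vowel of the stem is an unrounded vowel (*firize*, *jamtori*, *ajfa*, *labe*).
*gihe*: last vowel = /e/, an unrounded vowel → -dik → *gihedik*.
Since the last vowel of *mezo* is /o/ (a rounded vowel), it takes -uv, giving *mezouv*.

gihedik, mezouv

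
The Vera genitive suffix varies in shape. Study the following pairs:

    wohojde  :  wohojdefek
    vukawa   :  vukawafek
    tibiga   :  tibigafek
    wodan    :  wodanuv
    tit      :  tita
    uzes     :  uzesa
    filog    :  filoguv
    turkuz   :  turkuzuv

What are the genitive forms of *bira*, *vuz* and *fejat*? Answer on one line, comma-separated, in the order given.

birafek, vuzuv, fejata

Looking at the final sound of each stem: -a when the stem ends in a voiceless consonant (*tit*, *uzes*); -uv when the stem ends in a voiced consonant (*wodan*, *filog*, *turkuz*); -fek when the stem ends in a vowel (*wohojde*, *vukawa*, *tibiga*).
Since the final sound of *bira* is /a/ (a vowel), it takes -fek, giving *birafek*.
The final sound of *vuz* is /z/, which is a voiced consonant, so the suffix is -uv, giving *vuzuv*.
*fejat* — final sound /t/ (a voiceless consonant) → -a → *fejata*.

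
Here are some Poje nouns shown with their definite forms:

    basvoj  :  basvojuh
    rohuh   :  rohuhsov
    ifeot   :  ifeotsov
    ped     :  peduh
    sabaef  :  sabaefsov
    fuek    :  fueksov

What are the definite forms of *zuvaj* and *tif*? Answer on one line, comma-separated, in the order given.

zuvajuh, tifsov

Looking at the final consonant of each stem: -sov when the stem ends in a voiceless consonant (*rohuh*, *ifeot*, *sabaef*, *fuek*); -uh when the stem ends in a voiced consonant (*basvoj*, *ped*).
The final consonant of *zuvaj* is /j/, which is voiced, so the suffix is -uh, giving *zuvajuh*.
*tif*: final consonant = /f/, voiceless → -sov → *tifsov*.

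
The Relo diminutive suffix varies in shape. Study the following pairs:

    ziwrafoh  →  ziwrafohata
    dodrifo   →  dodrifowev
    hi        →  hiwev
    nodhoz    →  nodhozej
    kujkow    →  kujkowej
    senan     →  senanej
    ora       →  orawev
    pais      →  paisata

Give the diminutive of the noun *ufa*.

Looking at the final sound of each stem: -ata when the stem ends in a voiceless consonant (*ziwrafoh*, *pais*); -ej when the stem ends in a voiced consonant (*nodhoz*, *kujkow*, *senan*); -wev when the stem ends in a vowel (*dodrifo*, *hi*, *ora*).
The final sound of *ufa* is /a/, which is a vowel, so the suffix is -wev, giving *ufawev*.

ufawev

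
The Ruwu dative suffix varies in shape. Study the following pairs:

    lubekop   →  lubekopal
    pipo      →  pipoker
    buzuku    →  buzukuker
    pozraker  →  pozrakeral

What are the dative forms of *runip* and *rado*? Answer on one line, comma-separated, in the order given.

runipal, radoker

The alternation tracks the final sound of the stem — -al when the stem ends in a consonant (*lubekop*, *pozraker*); -ker when the stem ends in a vowel (*pipo*, *buzuku*).
The final sound of *runip* is /p/, which is a consonant, so the suffix is -al, giving *runipal*.
The final sound of *rado* is /o/, which is a vowel, so the suffix is -ker, giving *radoker*.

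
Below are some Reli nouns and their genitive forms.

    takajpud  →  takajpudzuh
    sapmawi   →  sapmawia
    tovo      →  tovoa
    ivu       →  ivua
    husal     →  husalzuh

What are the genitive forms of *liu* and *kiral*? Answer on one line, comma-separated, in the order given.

The suffix is conditioned by the final sound: -zuh when the stem ends in a consonant (*takajpud*, *husal*); -a when the stem ends in a vowel (*sapmawi*, *tovo*, *ivu*).
*liu*: final sound = /u/, a vowel → -a → *liua*.
The final sound of *kiral* is /l/, which is a consonant, so the suffix is -zuh, giving *kiralzuh*.

liua, kiralzuh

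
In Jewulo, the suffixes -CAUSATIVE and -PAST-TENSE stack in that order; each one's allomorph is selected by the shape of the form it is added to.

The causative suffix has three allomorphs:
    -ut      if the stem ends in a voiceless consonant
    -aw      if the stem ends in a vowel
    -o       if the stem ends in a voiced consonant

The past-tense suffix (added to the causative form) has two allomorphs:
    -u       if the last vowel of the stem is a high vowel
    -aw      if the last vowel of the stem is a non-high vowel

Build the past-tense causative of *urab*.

*urab* — final sound /b/ (a voiced consonant) → -o → *urabo*.
The last vowel of the causative form *urabo* is /o/, which is a non-high vowel, so the past-tense suffix is -aw, giving *uraboaw*.

uraboaw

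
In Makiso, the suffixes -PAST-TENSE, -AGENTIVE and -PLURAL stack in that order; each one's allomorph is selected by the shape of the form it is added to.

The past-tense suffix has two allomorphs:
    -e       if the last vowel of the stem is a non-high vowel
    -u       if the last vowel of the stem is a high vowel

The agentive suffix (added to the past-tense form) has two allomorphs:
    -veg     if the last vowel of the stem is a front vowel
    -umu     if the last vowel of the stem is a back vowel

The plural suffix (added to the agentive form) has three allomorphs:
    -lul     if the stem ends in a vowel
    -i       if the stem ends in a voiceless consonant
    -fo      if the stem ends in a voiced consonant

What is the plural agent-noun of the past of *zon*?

*zon* — last vowel /o/ (a non-high vowel) → -e → *zone*.
The past-tense form *zone*: last vowel = /e/, a front vowel → -veg → *zoneveg*.
The agentive form *zoneveg* — final sound /g/ (a voiced consonant) → -fo → *zonevegfo*.

zonevegfo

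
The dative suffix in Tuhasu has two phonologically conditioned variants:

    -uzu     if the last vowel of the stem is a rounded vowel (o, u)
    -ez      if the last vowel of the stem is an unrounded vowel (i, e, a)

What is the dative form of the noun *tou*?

touuzu

The last vowel of *tou* is /u/, which is a rounded vowel, so the suffix is -uzu, giving *touuzu*.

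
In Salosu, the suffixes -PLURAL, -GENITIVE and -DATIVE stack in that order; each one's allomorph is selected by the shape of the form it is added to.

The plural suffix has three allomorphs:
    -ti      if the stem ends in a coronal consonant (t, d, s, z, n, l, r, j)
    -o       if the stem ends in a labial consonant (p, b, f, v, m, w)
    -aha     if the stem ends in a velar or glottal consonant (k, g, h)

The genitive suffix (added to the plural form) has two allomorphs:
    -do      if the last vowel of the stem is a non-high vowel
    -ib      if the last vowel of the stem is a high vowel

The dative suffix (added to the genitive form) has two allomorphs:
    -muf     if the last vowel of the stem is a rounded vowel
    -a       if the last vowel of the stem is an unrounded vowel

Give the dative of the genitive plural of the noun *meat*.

meattiiba

*meat*: final consonant = /t/, coronal → -ti → *meatti*.
The last vowel of the plural form *meatti* is /i/, which is a high vowel, so the genitive suffix is -ib, giving *meattiib*.
Since the last vowel of the genitive form *meattiib* is /i/ (an unrounded vowel), it takes -a, giving *meattiiba*.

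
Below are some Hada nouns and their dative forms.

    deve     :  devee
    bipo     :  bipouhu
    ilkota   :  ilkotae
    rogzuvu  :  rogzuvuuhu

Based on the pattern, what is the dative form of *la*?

lae

The alternation tracks the last vowel of the stem — -uhu when the last vowel of the stem is a rounded vowel (*bipo*, *rogzuvu*); -e when the last vowel of the stem is an unrounded vowel (*deve*, *ilkota*).
Since the last vowel of *la* is /a/ (an unrounded vowel), it takes -e, giving *lae*.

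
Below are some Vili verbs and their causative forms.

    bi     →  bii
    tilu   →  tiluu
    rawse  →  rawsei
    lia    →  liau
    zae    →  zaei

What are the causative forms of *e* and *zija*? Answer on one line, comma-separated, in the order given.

The alternation tracks the last vowel of the stem — -i when the last vowel of the stem is a front vowel (*bi*, *rawse*, *zae*); -u when the last vowel of the stem is a back vowel (*tilu*, *lia*).
Since the last vowel of *e* is /e/ (a front vowel), it takes -i, giving *ei*.
Since the last vowel of *zija* is /a/ (a back vowel), it takes -u, giving *zijau*.

ei, zijau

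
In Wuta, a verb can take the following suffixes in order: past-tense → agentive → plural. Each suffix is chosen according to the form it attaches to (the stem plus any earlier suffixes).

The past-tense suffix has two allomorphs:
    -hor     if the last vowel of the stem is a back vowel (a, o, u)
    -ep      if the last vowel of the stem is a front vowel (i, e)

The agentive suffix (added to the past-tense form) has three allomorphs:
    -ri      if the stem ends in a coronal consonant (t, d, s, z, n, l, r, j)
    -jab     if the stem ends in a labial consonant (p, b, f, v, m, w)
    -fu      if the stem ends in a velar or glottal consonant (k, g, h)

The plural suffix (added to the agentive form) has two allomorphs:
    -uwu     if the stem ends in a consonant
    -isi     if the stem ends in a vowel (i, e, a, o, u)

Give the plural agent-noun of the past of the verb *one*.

The last vowel of *one* is /e/, which is a front vowel, so the past-tense suffix is -ep, giving *oneep*.
Since the final consonant of the past-tense form *oneep* is /p/ (labial), it takes -jab, giving *oneepjab*.
The final sound of the agentive form *oneepjab* is /b/, which is a consonant, so the plural suffix is -uwu, giving *oneepjabuwu*.

oneepjabuwu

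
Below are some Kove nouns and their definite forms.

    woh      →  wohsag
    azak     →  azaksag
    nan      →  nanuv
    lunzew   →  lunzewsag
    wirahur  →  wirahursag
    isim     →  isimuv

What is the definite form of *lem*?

lemuv

Looking at the final consonant of each stem: -uv when the stem ends in a nasal (*nan*, *isim*); -sag when the stem ends in a non-nasal consonant (*woh*, *azak*, *lunzew*, *wirahur*).
The final consonant of *lem* is /m/, which is a nasal, so the suffix is -uv, giving *lemuv*.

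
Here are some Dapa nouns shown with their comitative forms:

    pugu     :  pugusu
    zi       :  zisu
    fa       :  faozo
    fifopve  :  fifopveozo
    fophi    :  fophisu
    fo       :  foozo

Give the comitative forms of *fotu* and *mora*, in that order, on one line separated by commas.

The alternation tracks the last vowel of the stem — -su when the last vowel of the stem is a high vowel (*pugu*, *zi*, *fophi*); -ozo when the last vowel of the stem is a non-high vowel (*fa*, *fifopve*, *fo*).
*fotu* — last vowel /u/ (a high vowel) → -su → *fotusu*.
Since the last vowel of *mora* is /a/ (a non-high vowel), it takes -ozo, giving *moraozo*.

fotusu, moraozo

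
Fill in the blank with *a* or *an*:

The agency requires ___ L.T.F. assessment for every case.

an

The indefinite article is chosen by the initial *sound* of the following word, not its spelling.
The initialism *L.T.F.* is read letter by letter; the first letter, L, is pronounced /ɛl/, which begins with a vowel sound.
So the article is *an*: The agency requires an L.T.F. assessment for every case.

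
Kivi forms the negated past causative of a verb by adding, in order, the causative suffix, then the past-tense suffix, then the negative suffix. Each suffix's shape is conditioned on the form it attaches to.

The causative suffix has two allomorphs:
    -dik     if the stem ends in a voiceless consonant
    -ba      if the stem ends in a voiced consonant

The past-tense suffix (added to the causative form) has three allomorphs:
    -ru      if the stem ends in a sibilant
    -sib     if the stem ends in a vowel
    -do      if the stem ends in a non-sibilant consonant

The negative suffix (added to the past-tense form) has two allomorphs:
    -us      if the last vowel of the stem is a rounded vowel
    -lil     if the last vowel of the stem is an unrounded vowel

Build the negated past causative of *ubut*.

ubutdikdous

*ubut*: final consonant = /t/, voiceless → -dik → *ubutdik*.
The final sound of the causative form *ubutdik* is /k/, which is a non-sibilant consonant, so the past-tense suffix is -do, giving *ubutdikdo*.
The past-tense form *ubutdikdo*: last vowel = /o/, a rounded vowel → -us → *ubutdikdous*.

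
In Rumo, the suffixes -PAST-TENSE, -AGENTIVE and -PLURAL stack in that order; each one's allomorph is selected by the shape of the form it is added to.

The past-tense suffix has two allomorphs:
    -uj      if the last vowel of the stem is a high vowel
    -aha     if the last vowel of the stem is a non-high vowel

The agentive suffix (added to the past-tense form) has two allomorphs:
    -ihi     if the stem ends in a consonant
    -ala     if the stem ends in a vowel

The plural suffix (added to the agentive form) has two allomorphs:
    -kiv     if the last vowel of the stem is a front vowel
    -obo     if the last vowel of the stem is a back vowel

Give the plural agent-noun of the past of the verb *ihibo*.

ihiboahaalaobo

*ihibo* — last vowel /o/ (a non-high vowel) → -aha → *ihiboaha*.
The final sound of the past-tense form *ihiboaha* is /a/, which is a vowel, so the agentive suffix is -ala, giving *ihiboahaala*.
Since the last vowel of the agentive form *ihiboahaala* is /a/ (a back vowel), it takes -obo, giving *ihiboahaalaobo*.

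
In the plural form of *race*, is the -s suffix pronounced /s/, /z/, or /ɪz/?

/ɪz/

The stem *race* ends in a sibilant (/s, z, ʃ, ʒ, tʃ, dʒ/).
The plural suffix surfaces as /ɪz/ after sibilants, /s/ after other voiceless consonants, and /z/ after other voiced sounds.
So the plural -s on *race* is pronounced /ɪz/.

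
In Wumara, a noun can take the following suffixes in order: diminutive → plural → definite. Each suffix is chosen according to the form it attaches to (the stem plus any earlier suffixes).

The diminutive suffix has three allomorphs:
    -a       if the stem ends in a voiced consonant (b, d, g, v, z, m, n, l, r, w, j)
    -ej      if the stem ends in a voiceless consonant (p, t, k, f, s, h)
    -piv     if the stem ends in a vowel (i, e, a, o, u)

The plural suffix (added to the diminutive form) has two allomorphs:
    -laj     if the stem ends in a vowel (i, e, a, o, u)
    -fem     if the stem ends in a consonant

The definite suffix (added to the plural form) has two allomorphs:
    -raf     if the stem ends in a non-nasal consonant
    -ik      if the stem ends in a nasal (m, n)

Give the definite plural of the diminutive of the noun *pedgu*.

The final sound of *pedgu* is /u/, which is a vowel, so the diminutive suffix is -piv, giving *pedgupiv*.
The diminutive form *pedgupiv*: final sound = /v/, a consonant → -fem → *pedgupivfem*.
The final consonant of the plural form *pedgupivfem* is /m/, which is a nasal, so the definite suffix is -ik, giving *pedgupivfemik*.

pedgupivfemik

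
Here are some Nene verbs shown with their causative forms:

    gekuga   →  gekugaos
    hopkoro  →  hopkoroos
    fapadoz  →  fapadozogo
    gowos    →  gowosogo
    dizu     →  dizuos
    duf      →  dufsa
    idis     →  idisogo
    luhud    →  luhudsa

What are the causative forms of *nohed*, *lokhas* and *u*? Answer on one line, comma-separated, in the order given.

nohedsa, lokhasogo, uos

The suffix is conditioned by the final sound: -ogo when the stem ends in a sibilant (*fapadoz*, *gowos*, *idis*); -sa when the stem ends in a non-sibilant consonant (*duf*, *luhud*); -os when the stem ends in a vowel (*gekuga*, *hopkoro*, *dizu*).
Since the final sound of *nohed* is /d/ (a non-sibilant consonant), it takes -sa, giving *nohedsa*.
*lokhas* — final sound /s/ (a sibilant) → -ogo → *lokhasogo*.
Since the final sound of *u* is /u/ (a vowel), it takes -os, giving *uos*.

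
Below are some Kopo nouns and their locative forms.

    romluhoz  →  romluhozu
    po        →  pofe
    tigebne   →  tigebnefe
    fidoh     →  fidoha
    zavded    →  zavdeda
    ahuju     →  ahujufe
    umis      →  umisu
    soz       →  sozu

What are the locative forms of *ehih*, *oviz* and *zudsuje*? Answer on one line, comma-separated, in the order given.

ehiha, ovizu, zudsujefe

The pattern is sibilance of the final sound: -u when the stem ends in a sibilant (*romluhoz*, *umis*, *soz*); -a when the stem ends in a non-sibilant consonant (*fidoh*, *zavded*); -fe when the stem ends in a vowel (*po*, *tigebne*, *ahuju*).
Since the final sound of *ehih* is /h/ (a non-sibilant consonant), it takes -a, giving *ehiha*.
The final sound of *oviz* is /z/, which is a sibilant, so the suffix is -u, giving *ovizu*.
*zudsuje* — final sound /e/ (a vowel) → -fe → *zudsujefe*.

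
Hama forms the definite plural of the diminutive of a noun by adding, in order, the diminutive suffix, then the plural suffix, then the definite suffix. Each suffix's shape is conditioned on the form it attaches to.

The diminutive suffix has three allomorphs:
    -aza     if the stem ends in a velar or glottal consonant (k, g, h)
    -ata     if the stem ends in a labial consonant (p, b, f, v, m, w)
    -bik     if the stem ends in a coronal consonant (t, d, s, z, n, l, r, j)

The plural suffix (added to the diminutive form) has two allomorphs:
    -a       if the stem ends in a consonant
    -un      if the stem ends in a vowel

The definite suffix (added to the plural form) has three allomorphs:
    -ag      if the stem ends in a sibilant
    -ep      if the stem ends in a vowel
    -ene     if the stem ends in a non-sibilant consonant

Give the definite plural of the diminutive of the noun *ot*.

otbikaep

*ot* — final consonant /t/ (coronal) → -bik → *otbik*.
The diminutive form *otbik* — final sound /k/ (a consonant) → -a → *otbika*.
Since the final sound of the plural form *otbika* is /a/ (a vowel), it takes -ep, giving *otbikaep*.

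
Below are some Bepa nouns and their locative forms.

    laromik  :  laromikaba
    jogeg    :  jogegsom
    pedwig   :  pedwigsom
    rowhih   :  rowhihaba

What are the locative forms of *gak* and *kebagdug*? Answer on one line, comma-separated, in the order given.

gakaba, kebagdugsom

Looking at the final consonant of each stem: -aba when the stem ends in a voiceless consonant (*laromik*, *rowhih*); -som when the stem ends in a voiced consonant (*jogeg*, *pedwig*).
*gak*: final consonant = /k/, voiceless → -aba → *gakaba*.
Since the final consonant of *kebagdug* is /g/ (voiced), it takes -som, giving *kebagdugsom*.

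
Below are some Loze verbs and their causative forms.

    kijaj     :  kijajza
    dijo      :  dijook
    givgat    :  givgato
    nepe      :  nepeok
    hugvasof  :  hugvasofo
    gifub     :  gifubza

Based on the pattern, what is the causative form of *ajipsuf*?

The pattern is voicing of the final sound: -o when the stem ends in a voiceless consonant (*givgat*, *hugvasof*); -za when the stem ends in a voiced consonant (*kijaj*, *gifub*); -ok when the stem ends in a vowel (*dijo*, *nepe*).
Since the final sound of *ajipsuf* is /f/ (a voiceless consonant), it takes -o, giving *ajipsufo*.

ajipsufo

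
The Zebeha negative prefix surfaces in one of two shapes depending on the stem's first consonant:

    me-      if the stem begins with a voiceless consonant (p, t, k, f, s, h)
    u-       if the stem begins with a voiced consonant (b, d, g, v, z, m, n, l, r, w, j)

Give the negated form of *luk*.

The first consonant of *luk* is /l/, which is voiced, so the prefix is u-, giving *uluk*.

uluk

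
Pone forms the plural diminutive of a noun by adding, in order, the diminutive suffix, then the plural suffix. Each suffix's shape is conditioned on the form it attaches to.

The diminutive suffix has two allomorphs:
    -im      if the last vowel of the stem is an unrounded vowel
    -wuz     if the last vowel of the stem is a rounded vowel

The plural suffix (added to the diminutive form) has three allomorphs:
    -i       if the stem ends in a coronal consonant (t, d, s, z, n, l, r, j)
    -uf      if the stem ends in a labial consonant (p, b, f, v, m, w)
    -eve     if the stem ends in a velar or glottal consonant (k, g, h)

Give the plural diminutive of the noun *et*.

etimuf

*et*: last vowel = /e/, an unrounded vowel → -im → *etim*.
Since the final consonant of the diminutive form *etim* is /m/ (labial), it takes -uf, giving *etimuf*.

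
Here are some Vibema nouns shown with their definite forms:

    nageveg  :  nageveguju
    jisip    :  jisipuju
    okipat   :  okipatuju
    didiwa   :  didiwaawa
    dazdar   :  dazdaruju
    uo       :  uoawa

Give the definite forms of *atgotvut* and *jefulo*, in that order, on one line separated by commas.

Looking at the final sound of each stem: -uju when the stem ends in a consonant (*nageveg*, *jisip*, *okipat*, *dazdar*); -awa when the stem ends in a vowel (*didiwa*, *uo*).
*atgotvut* — final sound /t/ (a consonant) → -uju → *atgotvutuju*.
*jefulo* — final sound /o/ (a vowel) → -awa → *jefuloawa*.

atgotvutuju, jefuloawa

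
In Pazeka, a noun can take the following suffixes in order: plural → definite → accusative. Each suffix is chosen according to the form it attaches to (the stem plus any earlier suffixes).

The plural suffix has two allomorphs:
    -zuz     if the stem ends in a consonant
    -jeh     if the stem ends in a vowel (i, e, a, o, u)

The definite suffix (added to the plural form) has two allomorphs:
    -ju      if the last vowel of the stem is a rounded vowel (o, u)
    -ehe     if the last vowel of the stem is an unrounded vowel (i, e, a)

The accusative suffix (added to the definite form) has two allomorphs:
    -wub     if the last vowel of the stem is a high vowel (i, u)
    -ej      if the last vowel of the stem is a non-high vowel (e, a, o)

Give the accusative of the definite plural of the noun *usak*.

usakzuzjuwub

Since the final sound of *usak* is /k/ (a consonant), it takes -zuz, giving *usakzuz*.
Since the last vowel of the plural form *usakzuz* is /u/ (a rounded vowel), it takes -ju, giving *usakzuzju*.
The definite form *usakzuzju*: last vowel = /u/, a high vowel → -wub → *usakzuzjuwub*.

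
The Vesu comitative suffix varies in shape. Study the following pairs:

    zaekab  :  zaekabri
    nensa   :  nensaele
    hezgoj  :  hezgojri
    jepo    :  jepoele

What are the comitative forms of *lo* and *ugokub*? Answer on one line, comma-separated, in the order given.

loele, ugokubri

The pattern is consonant vs. vowel: -ri when the stem ends in a consonant (*zaekab*, *hezgoj*); -ele when the stem ends in a vowel (*nensa*, *jepo*).
*lo*: final sound = /o/, a vowel → -ele → *loele*.
Since the final sound of *ugokub* is /b/ (a consonant), it takes -ri, giving *ugokubri*.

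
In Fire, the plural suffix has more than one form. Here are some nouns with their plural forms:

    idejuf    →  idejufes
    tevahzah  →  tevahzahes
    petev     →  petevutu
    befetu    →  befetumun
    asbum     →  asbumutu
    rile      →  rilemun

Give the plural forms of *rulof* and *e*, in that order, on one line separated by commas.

rulofes, emun

Looking at the final sound of each stem: -es when the stem ends in a voiceless consonant (*idejuf*, *tevahzah*); -utu when the stem ends in a voiced consonant (*petev*, *asbum*); -mun when the stem ends in a vowel (*befetu*, *rile*).
*rulof* — final sound /f/ (a voiceless consonant) → -es → *rulofes*.
*e*: final sound = /e/, a vowel → -mun → *emun*.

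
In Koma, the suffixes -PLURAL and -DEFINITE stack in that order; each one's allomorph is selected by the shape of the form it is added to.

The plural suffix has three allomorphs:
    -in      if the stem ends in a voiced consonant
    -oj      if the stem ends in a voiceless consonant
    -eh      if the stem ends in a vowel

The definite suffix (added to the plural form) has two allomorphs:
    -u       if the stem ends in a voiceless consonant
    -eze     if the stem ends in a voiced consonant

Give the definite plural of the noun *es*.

esojeze

The final sound of *es* is /s/, which is a voiceless consonant, so the plural suffix is -oj, giving *esoj*.
The final consonant of the plural form *esoj* is /j/, which is voiced, so the definite suffix is -eze, giving *esojeze*.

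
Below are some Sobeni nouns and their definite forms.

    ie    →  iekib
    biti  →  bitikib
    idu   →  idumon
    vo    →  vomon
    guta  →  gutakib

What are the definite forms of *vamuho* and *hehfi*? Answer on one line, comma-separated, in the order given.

The suffix is conditioned by the last vowel: -mon when the last vowel of the stem is a rounded vowel (*idu*, *vo*); -kib when the last vowel of the stem is an unrounded vowel (*ie*, *biti*, *guta*).
*vamuho*: last vowel = /o/, a rounded vowel → -mon → *vamuhomon*.
Since the last vowel of *hehfi* is /i/ (an unrounded vowel), it takes -kib, giving *hehfikib*.

vamuhomon, hehfikib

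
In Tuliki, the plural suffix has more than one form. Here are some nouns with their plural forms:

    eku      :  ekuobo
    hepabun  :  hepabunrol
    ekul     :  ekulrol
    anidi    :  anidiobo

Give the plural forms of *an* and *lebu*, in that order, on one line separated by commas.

Looking at the final sound of each stem: -rol when the stem ends in a consonant (*hepabun*, *ekul*); -obo when the stem ends in a vowel (*eku*, *anidi*).
The final sound of *an* is /n/, which is a consonant, so the suffix is -rol, giving *anrol*.
*lebu* — final sound /u/ (a vowel) → -obo → *lebuobo*.

anrol, lebuobo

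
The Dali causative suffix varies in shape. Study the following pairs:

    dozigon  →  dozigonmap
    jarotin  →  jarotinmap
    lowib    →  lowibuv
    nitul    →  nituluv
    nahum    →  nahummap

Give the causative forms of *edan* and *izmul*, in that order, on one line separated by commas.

The alternation tracks the final consonant of the stem — -map when the stem ends in a nasal (*dozigon*, *jarotin*, *nahum*); -uv when the stem ends in a non-nasal consonant (*lowib*, *nitul*).
*edan*: final consonant = /n/, a nasal → -map → *edanmap*.
*izmul* — final consonant /l/ (non-nasal) → -uv → *izmuluv*.

edanmap, izmuluv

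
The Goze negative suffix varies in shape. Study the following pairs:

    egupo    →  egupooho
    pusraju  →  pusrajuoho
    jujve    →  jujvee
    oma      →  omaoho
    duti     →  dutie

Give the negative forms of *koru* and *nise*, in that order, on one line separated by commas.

koruoho, nisee

Looking at the last vowel of each stem: -e when the last vowel of the stem is a front vowel (*jujve*, *duti*); -oho when the last vowel of the stem is a back vowel (*egupo*, *pusraju*, *oma*).
*koru*: last vowel = /u/, a back vowel → -oho → *koruoho*.
*nise* — last vowel /e/ (a front vowel) → -e → *nisee*.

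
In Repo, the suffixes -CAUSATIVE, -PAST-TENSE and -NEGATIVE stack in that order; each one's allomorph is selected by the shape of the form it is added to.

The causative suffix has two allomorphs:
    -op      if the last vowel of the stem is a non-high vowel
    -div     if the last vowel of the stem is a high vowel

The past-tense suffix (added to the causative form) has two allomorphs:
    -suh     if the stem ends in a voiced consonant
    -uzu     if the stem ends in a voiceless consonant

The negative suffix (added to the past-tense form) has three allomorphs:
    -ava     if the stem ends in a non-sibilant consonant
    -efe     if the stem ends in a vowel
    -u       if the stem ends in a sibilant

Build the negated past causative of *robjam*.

*robjam*: last vowel = /a/, a non-high vowel → -op → *robjamop*.
The final consonant of the causative form *robjamop* is /p/, which is voiceless, so the past-tense suffix is -uzu, giving *robjamopuzu*.
The past-tense form *robjamopuzu*: final sound = /u/, a vowel → -efe → *robjamopuzuefe*.

robjamopuzuefe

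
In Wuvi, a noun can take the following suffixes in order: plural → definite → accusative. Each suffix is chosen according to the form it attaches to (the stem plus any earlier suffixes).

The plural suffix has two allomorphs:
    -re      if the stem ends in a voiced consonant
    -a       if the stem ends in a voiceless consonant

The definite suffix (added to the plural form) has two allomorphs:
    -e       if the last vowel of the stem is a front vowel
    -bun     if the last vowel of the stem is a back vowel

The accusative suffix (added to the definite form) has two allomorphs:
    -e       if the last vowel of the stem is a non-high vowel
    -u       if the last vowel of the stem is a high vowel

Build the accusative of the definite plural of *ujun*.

ujunreee

Since the final consonant of *ujun* is /n/ (voiced), it takes -re, giving *ujunre*.
Since the last vowel of the plural form *ujunre* is /e/ (a front vowel), it takes -e, giving *ujunree*.
The definite form *ujunree* — last vowel /e/ (a non-high vowel) → -e → *ujunreee*.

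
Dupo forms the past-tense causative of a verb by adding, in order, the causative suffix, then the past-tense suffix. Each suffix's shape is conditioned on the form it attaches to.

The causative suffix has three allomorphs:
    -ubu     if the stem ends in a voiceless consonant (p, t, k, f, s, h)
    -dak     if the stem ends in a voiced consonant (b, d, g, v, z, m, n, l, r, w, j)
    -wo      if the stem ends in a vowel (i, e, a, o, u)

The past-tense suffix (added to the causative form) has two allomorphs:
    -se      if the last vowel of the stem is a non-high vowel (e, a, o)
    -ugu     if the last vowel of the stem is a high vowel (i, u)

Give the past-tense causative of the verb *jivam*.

Since the final sound of *jivam* is /m/ (a voiced consonant), it takes -dak, giving *jivamdak*.
The causative form *jivamdak* — last vowel /a/ (a non-high vowel) → -se → *jivamdakse*.

jivamdakse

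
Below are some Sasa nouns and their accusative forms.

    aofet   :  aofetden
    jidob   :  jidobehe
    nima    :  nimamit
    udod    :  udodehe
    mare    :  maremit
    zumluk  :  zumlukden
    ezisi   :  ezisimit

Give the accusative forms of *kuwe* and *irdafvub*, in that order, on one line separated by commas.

The pattern is voicing of the final sound: -den when the stem ends in a voiceless consonant (*aofet*, *zumluk*); -ehe when the stem ends in a voiced consonant (*jidob*, *udod*); -mit when the stem ends in a vowel (*nima*, *mare*, *ezisi*).
*kuwe* — final sound /e/ (a vowel) → -mit → *kuwemit*.
*irdafvub* — final sound /b/ (a voiced consonant) → -ehe → *irdafvubehe*.

kuwemit, irdafvubehe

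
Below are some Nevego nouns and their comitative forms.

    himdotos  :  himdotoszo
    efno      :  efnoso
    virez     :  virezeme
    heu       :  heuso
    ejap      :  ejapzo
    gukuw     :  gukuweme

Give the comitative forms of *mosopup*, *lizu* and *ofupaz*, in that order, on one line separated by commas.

mosopupzo, lizuso, ofupazeme

The pattern is voicing of the final sound: -zo when the stem ends in a voiceless consonant (*himdotos*, *ejap*); -eme when the stem ends in a voiced consonant (*virez*, *gukuw*); -so when the stem ends in a vowel (*efno*, *heu*).
The final sound of *mosopup* is /p/, which is a voiceless consonant, so the suffix is -zo, giving *mosopupzo*.
*lizu*: final sound = /u/, a vowel → -so → *lizuso*.
*ofupaz* — final sound /z/ (a voiced consonant) → -eme → *ofupazeme*.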